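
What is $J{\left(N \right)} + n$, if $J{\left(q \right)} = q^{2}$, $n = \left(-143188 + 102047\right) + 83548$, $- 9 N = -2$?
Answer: $\frac{3434971}{81} \approx 42407.0$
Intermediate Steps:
$N = \frac{2}{9}$ ($N = \left(- \frac{1}{9}\right) \left(-2\right) = \frac{2}{9} \approx 0.22222$)
$n = 42407$ ($n = -41141 + 83548 = 42407$)
$J{\left(N \right)} + n = \left(\frac{2}{9}\right)^{2} + 42407 = \frac{4}{81} + 42407 = \frac{3434971}{81}$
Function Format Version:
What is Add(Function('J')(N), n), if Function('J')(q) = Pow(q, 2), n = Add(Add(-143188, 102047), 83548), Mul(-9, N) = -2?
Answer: Rational(3434971, 81) ≈ 42407.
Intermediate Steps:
N = Rational(2, 9) (N = Mul(Rational(-1, 9), -2) = Rational(2, 9) ≈ 0.22222)
n = 42407 (n = Add(-41141, 83548) = 42407)
Add(Function('J')(N), n) = Add(Pow(Rational(2, 9), 2), 42407) = Add(Rational(4, 81), 42407) = Rational(3434971, 81)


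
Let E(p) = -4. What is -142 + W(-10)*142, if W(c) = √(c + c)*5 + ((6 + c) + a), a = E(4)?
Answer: -1278 + 1420*I*√5 ≈ -1278.0 + 3175.2*I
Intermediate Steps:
a = -4
W(c) = 2 + c + 5*√2*√c (W(c) = √(c + c)*5 + ((6 + c) - 4) = √(2*c)*5 + (2 + c) = (√2*√c)*5 + (2 + c) = 5*√2*√c + (2 + c) = 2 + c + 5*√2*√c)
-142 + W(-10)*142 = -142 + (2 - 10 + 5*√2*√(-10))*142 = -142 + (2 - 10 + 5*√2*(I*√10))*142 = -142 + (2 - 10 + 10*I*√5)*142 = -142 + (-8 + 10*I*√5)*142 = -142 + (-1136 + 1420*I*√5) = -1278 + 1420*I*√5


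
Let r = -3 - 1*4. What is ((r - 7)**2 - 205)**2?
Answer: 81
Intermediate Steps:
r = -7 (r = -3 - 4 = -7)
((r - 7)**2 - 205)**2 = ((-7 - 7)**2 - 205)**2 = ((-14)**2 - 205)**2 = (196 - 205)**2 = (-9)**2 = 81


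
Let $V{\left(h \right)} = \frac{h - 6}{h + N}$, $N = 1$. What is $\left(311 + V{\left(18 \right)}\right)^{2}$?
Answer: $\frac{35058241}{361} \approx 97114.0$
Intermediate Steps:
$V{\left(h \right)} = \frac{-6 + h}{1 + h}$ ($V{\left(h \right)} = \frac{h - 6}{h + 1} = \frac{-6 + h}{1 + h}$)
$\left(311 + V{\left(18 \right)}\right)^{2} = \left(311 + \frac{-6 + 18}{1 + 18}\right)^{2} = \left(311 + \frac{1}{19} \cdot 12\right)^{2} = \left(311 + \frac{12}{19}\right)^{2} = \left(\frac{5921}{19}\right)^{2} = \frac{35058241}{361}$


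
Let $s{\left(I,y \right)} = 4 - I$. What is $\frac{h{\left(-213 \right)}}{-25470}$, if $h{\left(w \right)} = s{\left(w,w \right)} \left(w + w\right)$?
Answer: $\frac{15407}{4245} \approx 3.6294$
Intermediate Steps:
$h{\left(w \right)} = 2 w \left(4 - w\right)$ ($h{\left(w \right)} = \left(4 - w\right) \left(w + w\right) = \left(4 - w\right) 2 w = 2 w \left(4 - w\right)$)
$\frac{h{\left(-213 \right)}}{-25470} = \frac{2 \left(-213\right) \left(4 - -213\right)}{-25470} = 2 \left(-213\right) \left(4 + 213\right) \left(- \frac{1}{25470}\right) = 2 \left(-213\right) 217 \left(- \frac{1}{25470}\right) = \left(-92442\right) \left(- \frac{1}{25470}\right) = \frac{15407}{4245}$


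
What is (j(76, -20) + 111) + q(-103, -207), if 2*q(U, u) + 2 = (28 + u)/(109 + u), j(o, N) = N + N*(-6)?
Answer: 41339/196 ≈ 210.91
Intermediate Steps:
j(o, N) = -5*N (j(o, N) = N - 6*N = -5*N)
q(U, u) = -1 + (28 + u)/(2*(109 + u)) (q(U, u) = -1 + ((28 + u)/(109 + u))/2 = -1 + (28 + u)/(2*(109 + u)))
(j(76, -20) + 111) + q(-103, -207) = (-5*(-20) + 111) + (-190 - 1*(-207))/(2*(109 - 207)) = (100 + 111) + (1/2)*(-190 + 207)/(-98) = 211 + (1/2)*(-1/98)*17 = 211 - 17/196 = 41339/196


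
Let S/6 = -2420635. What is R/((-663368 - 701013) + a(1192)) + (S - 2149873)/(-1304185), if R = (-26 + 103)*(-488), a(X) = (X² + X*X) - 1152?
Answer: 140369150975/11001322149 ≈ 12.759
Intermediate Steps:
S = -14523810 (S = 6*(-2420635) = -14523810)
a(X) = -1152 + 2*X² (a(X) = (X² + X²) - 1152 = 2*X² - 1152 = -1152 + 2*X²)
R = -37576 (R = 77*(-488) = -37576)
R/((-663368 - 701013) + a(1192)) + (S - 2149873)/(-1304185) = -37576/((-663368 - 701013) + (-1152 + 2*1192²)) + (-14523810 - 2149873)/(-1304185) = -37576/(-1364381 + (-1152 + 2*1420864)) - 16673683*(-1/1304185) = -37576/(-1364381 + (-1152 + 2841728)) + 16673683/1304185 = -37576/(-1364381 + 2840576) + 16673683/1304185 = -37576/1476195 + 16673683/1304185 = -37576*1/1476195 + 16673683/1304185 = -5368/210885 + 16673683/1304185 = 140369150975/11001322149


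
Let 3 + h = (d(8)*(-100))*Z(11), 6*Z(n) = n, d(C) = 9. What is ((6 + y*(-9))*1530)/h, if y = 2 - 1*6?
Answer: -21420/551 ≈ -38.875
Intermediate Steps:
y = -4 (y = 2 - 6 = -4)
Z(n) = n/6
h = -1653 (h = -3 + (9*(-100))*((⅙)*11) = -3 - 900*11/6 = -3 - 1650 = -1653)
((6 + y*(-9))*1530)/h = ((6 - 4*(-9))*1530)/(-1653) = ((6 + 36)*1530)*(-1/1653) = (42*1530)*(-1/1653) = 64260*(-1/1653) = -21420/551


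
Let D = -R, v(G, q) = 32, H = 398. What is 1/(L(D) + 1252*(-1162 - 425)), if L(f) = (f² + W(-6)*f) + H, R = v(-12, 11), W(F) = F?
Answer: -1/1985310 ≈ -5.0370e-7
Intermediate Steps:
R = 32
D = -32 (D = -1*32 = -32)
L(f) = 398 + f² - 6*f (L(f) = (f² - 6*f) + 398 = 398 + f² - 6*f)
1/(L(D) + 1252*(-1162 - 425)) = 1/((398 + (-32)² - 6*(-32)) + 1252*(-1162 - 425)) = 1/((398 + 1024 + 192) + 1252*(-1587)) = 1/(1614 - 1986924) = 1/(-1985310) = -1/1985310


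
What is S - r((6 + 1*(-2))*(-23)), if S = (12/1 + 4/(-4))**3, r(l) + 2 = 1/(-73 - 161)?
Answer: 311923/234 ≈ 1333.0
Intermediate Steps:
r(l) = -469/234 (r(l) = -2 + 1/(-73 - 161) = -2 + 1/(-234) = -2 - 1/234 = -469/234)
S = 1331 (S = (12*1 + 4*(-1/4))**3 = (12 - 1)**3 = 11**3 = 1331)
S - r((6 + 1*(-2))*(-23)) = 1331 - 1*(-469/234) = 1331 + 469/234 = 311923/234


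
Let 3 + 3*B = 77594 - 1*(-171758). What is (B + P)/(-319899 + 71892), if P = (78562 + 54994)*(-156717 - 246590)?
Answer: 161591959727/744021 ≈ 2.1719e+5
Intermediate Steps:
B = 249349/3 (B = -1 + (77594 - 1*(-171758))/3 = -1 + (77594 + 171758)/3 = -1 + (⅓)*249352 = -1 + 249352/3 = 249349/3 ≈ 83116.)
P = -53864069692 (P = 133556*(-403307) = -53864069692)
(B + P)/(-319899 + 71892) = (249349/3 - 53864069692)/(-319899 + 71892) = -161591959727/3/(-248007) = -161591959727/3*(-1/248007) = 161591959727/744021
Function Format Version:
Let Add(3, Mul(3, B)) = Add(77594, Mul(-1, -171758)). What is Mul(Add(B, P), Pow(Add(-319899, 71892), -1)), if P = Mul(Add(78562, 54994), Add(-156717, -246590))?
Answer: Rational(161591959727, 744021) ≈ 2.1719e+5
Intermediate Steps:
B = Rational(249349, 3) (B = Add(-1, Mul(Rational(1, 3), Add(77594, Mul(-1, -171758)))) = Add(-1, Mul(Rational(1, 3), Add(77594, 171758))) = Add(-1, Mul(Rational(1, 3), 249352)) = Add(-1, Rational(249352, 3)) = Rational(249349, 3) ≈ 83116.)
P = -53864069692 (P = Mul(133556, -403307) = -53864069692)
Mul(Add(B, P), Pow(Add(-319899, 71892), -1)) = Mul(Add(Rational(249349, 3), -53864069692), Pow(Add(-319899, 71892), -1)) = Mul(Rational(-161591959727, 3), Pow(-248007, -1)) = Mul(Rational(-161591959727, 3), Rational(-1, 248007)) = Rational(161591959727, 744021)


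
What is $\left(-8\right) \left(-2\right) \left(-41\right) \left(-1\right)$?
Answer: $656$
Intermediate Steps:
$\left(-8\right) \left(-2\right) \left(-41\right) \left(-1\right) = 16 \left(-41\right) \left(-1\right) = \left(-656\right) \left(-1\right) = 656$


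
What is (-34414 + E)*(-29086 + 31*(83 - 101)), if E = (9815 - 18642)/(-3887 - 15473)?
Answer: 4937550684543/4840 ≈ 1.0202e+9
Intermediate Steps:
E = 8827/19360 (E = -8827/(-19360) = -8827*(-1/19360) = 8827/19360 ≈ 0.45594)
(-34414 + E)*(-29086 + 31*(83 - 101)) = (-34414 + 8827/19360)*(-29086 + 31*(83 - 101)) = -666246213*(-29086 + 31*(-18))/19360 = -666246213*(-29086 - 558)/19360 = -666246213/19360*(-29644) = 4937550684543/4840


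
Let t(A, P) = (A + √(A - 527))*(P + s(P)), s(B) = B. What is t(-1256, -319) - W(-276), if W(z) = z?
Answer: 801604 - 638*I*√1783 ≈ 8.016e+5 - 26940.0*I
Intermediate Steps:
t(A, P) = 2*P*(A + √(-527 + A)) (t(A, P) = (A + √(A - 527))*(P + P) = (A + √(-527 + A))*(2*P) = 2*P*(A + √(-527 + A)))
t(-1256, -319) - W(-276) = 2*(-319)*(-1256 + √(-527 - 1256)) - 1*(-276) = 2*(-319)*(-1256 + √(-1783)) + 276 = 2*(-319)*(-1256 + I*√1783) + 276 = (801328 - 638*I*√1783) + 276 = 801604 - 638*I*√1783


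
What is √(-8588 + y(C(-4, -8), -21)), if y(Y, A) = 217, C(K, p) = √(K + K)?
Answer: I*√8371 ≈ 91.493*I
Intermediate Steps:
C(K, p) = √2*√K (C(K, p) = √(2*K) = √2*√K)
√(-8588 + y(C(-4, -8), -21)) = √(-8588 + 217) = √(-8371) = I*√8371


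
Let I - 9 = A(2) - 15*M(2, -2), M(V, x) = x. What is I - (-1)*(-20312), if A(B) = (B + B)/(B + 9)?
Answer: -222999/11 ≈ -20273.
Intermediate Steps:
A(B) = 2*B/(9 + B) (A(B) = (2*B)/(9 + B) = 2*B/(9 + B))
I = 433/11 (I = 9 + (2*2/(9 + 2) - 15*(-2)) = 9 + (2*2/11 + 30) = 9 + (2*2*(1/11) + 30) = 9 + (4/11 + 30) = 9 + 334/11 = 433/11 ≈ 39.364)
I - (-1)*(-20312) = 433/11 - (-1)*(-20312) = 433/11 - 1*20312 = 433/11 - 20312 = -222999/11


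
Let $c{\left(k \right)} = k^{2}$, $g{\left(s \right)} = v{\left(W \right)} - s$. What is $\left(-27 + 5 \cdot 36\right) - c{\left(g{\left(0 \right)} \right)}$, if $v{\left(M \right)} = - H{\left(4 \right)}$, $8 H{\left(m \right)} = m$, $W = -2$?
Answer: $\frac{611}{4} \approx 152.75$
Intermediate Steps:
$H{\left(m \right)} = \frac{m}{8}$
$v{\left(M \right)} = - \frac{1}{2}$ ($v{\left(M \right)} = - \frac{4}{8} = \left(-1\right) \frac{1}{2} = - \frac{1}{2}$)
$g{\left(s \right)} = - \frac{1}{2} - s$
$\left(-27 + 5 \cdot 36\right) - c{\left(g{\left(0 \right)} \right)} = \left(-27 + 5 \cdot 36\right) - \left(- \frac{1}{2} - 0\right)^{2} = \left(-27 + 180\right) - \left(- \frac{1}{2} + 0\right)^{2} = 153 - \left(- \frac{1}{2}\right)^{2} = 153 - \frac{1}{4} = \frac{611}{4}$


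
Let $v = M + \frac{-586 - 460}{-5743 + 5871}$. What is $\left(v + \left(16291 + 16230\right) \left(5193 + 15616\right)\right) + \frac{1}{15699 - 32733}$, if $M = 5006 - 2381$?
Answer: $\frac{368878550101609}{545088} \approx 6.7673 \cdot 10^{8}$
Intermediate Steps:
$M = 2625$ ($M = 5006 - 2381 = 2625$)
$v = \frac{167477}{64}$ ($v = 2625 + \frac{-586 - 460}{-5743 + 5871} = 2625 - \frac{1046}{128} = 2625 - \frac{523}{64} = \frac{167477}{64} \approx 2616.8$)
$\left(v + \left(16291 + 16230\right) \left(5193 + 15616\right)\right) + \frac{1}{15699 - 32733} = \left(\frac{167477}{64} + \left(16291 + 16230\right) \left(5193 + 15616\right)\right) + \frac{1}{15699 - 32733} = \left(\frac{167477}{64} + 32521 \cdot 20809\right) + \frac{1}{-17034} = \left(\frac{167477}{64} + 676729489\right) - \frac{1}{17034} = \frac{43310854773}{64} - \frac{1}{17034} = \frac{368878550101609}{545088}$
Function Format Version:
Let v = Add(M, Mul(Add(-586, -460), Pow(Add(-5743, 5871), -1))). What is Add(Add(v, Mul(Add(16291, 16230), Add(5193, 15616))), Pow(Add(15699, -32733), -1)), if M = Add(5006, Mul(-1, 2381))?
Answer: Rational(368878550101609, 545088) ≈ 6.7673e+8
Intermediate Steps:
M = 2625 (M = Add(5006, -2381) = 2625)
v = Rational(167477, 64) (v = Add(2625, Mul(Add(-586, -460), Pow(Add(-5743, 5871), -1))) = Add(2625, Mul(-1046, Pow(128, -1))) = Add(2625, Mul(-1046, Rational(1, 128))) = Add(2625, Rational(-523, 64)) = Rational(167477, 64) ≈ 2616.8)
Add(Add(v, Mul(Add(16291, 16230), Add(5193, 15616))), Pow(Add(15699, -32733), -1)) = Add(Add(Rational(167477, 64), Mul(Add(16291, 16230), Add(5193, 15616))), Pow(Add(15699, -32733), -1)) = Add(Add(Rational(167477, 64), Mul(32521, 20809)), Pow(-17034, -1)) = Add(Add(Rational(167477, 64), 676729489), Rational(-1, 17034)) = Add(Rational(43310854773, 64), Rational(-1, 17034)) = Rational(368878550101609, 545088)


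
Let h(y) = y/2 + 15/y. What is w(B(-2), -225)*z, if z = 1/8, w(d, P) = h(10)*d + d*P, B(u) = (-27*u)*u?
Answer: 11799/4 ≈ 2949.8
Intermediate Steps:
B(u) = -27*u²
h(y) = y/2 + 15/y (h(y) = y*(½) + 15/y = y/2 + 15/y)
w(d, P) = 13*d/2 + P*d (w(d, P) = ((½)*10 + 15/10)*d + d*P = (5 + 15*(⅒))*d + P*d = (5 + 3/2)*d + P*d = 13*d/2 + P*d)
z = ⅛ ≈ 0.12500
w(B(-2), -225)*z = ((-27*(-2)²)*(13 + 2*(-225))/2)*(⅛) = ((-27*4)*(13 - 450)/2)*(⅛) = ((½)*(-108)*(-437))*(⅛) = 23598*(⅛) = 11799/4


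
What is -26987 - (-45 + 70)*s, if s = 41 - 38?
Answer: -27062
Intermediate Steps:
s = 3
-26987 - (-45 + 70)*s = -26987 - (-45 + 70)*3 = -26987 - 25*3 = -26987 - 1*75 = -26987 - 75 = -27062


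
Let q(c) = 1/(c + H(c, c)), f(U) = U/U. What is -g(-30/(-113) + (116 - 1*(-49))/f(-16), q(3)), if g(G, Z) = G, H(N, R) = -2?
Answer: -18675/113 ≈ -165.27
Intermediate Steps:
f(U) = 1
q(c) = 1/(-2 + c) (q(c) = 1/(c - 2) = 1/(-2 + c))
-g(-30/(-113) + (116 - 1*(-49))/f(-16), q(3)) = -(-30/(-113) + (116 - 1*(-49))/1) = -(-30*(-1/113) + (116 + 49)*1) = -(30/113 + 165*1) = -(30/113 + 165) = -1*18675/113 = -18675/113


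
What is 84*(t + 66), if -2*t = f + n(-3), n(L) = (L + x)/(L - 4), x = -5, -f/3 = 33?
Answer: 9654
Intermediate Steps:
f = -99 (f = -3*33 = -99)
n(L) = (-5 + L)/(-4 + L) (n(L) = (L - 5)/(L - 4) = (-5 + L)/(-4 + L))
t = 685/14 (t = -(-99 + (-5 - 3)/(-4 - 3))/2 = -(-99 - 8/(-7))/2 = -(-99 - ⅐*(-8))/2 = -(-99 + 8/7)/2 = -½*(-685/7) = 685/14 ≈ 48.929)
84*(t + 66) = 84*(685/14 + 66) = 84*(1609/14) = 9654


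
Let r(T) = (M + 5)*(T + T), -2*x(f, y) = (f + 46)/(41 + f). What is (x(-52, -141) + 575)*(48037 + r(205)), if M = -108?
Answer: 36711854/11 ≈ 3.3374e+6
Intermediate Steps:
x(f, y) = -(46 + f)/(2*(41 + f)) (x(f, y) = -(f + 46)/(2*(41 + f)) = -(46 + f)/(2*(41 + f)))
r(T) = -206*T (r(T) = (-108 + 5)*(T + T) = -206*T)
(x(-52, -141) + 575)*(48037 + r(205)) = ((-46 - 1*(-52))/(2*(41 - 52)) + 575)*(48037 - 206*205) = ((½)*(-46 + 52)/(-11) + 575)*(48037 - 42230) = ((½)*(-1/11)*6 + 575)*5807 = (-3/11 + 575)*5807 = (6322/11)*5807 = 36711854/11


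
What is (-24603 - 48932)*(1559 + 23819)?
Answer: -1866171230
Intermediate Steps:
(-24603 - 48932)*(1559 + 23819) = -73535*25378 = -1866171230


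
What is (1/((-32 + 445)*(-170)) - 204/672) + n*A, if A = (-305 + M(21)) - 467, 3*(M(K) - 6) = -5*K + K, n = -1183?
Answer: 263793488421/280840 ≈ 9.3930e+5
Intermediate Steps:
M(K) = 6 - 4*K/3 (M(K) = 6 + (-5*K + K)/3 = 6 + (-4*K)/3 = 6 - 4*K/3)
A = -794 (A = (-305 + (6 - 4/3*21)) - 467 = (-305 + (6 - 28)) - 467 = (-305 - 22) - 467 = -327 - 467 = -794)
(1/((-32 + 445)*(-170)) - 204/672) + n*A = (1/((-32 + 445)*(-170)) - 204/672) - 1183*(-794) = (-1/170/413 - 204*1/672) + 939302 = ((1/413)*(-1/170) - 17/56) + 939302 = (-1/70210 - 17/56) + 939302 = -85259/280840 + 939302 = 263793488421/280840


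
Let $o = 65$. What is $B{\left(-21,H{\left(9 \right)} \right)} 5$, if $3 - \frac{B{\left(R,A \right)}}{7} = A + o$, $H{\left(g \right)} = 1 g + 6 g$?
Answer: $-4375$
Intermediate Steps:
$H{\left(g \right)} = 7 g$ ($H{\left(g \right)} = g + 6 g = 7 g$)
$B{\left(R,A \right)} = -434 - 7 A$ ($B{\left(R,A \right)} = 21 - 7 \left(A + 65\right) = 21 - 7 \left(65 + A\right) = 21 - \left(455 + 7 A\right) = -434 - 7 A$)
$B{\left(-21,H{\left(9 \right)} \right)} 5 = \left(-434 - 7 \cdot 7 \cdot 9\right) 5 = \left(-434 - 441\right) 5 = \left(-875\right) 5 = -4375$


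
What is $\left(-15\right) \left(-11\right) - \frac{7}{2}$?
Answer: $\frac{323}{2} \approx 161.5$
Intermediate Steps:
$\left(-15\right) \left(-11\right) - \frac{7}{2} = 165 - \frac{7}{2} = \frac{323}{2}$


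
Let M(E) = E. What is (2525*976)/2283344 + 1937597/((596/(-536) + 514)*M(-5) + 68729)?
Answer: 1038331690861/34196358707 ≈ 30.364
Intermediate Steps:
(2525*976)/2283344 + 1937597/((596/(-536) + 514)*M(-5) + 68729) = (2525*976)/2283344 + 1937597/((596/(-536) + 514)*(-5) + 68729) = 2464400*(1/2283344) + 1937597/((596*(-1/536) + 514)*(-5) + 68729) = 154025/142709 + 1937597/((-149/134 + 514)*(-5) + 68729) = 154025/142709 + 1937597/((68727/134)*(-5) + 68729) = 154025/142709 + 1937597/(-343635/134 + 68729) = 154025/142709 + 1937597/(8866051/134) = 154025/142709 + 1937597*(134/8866051) = 154025/142709 + 259637998/8866051 = 1038331690861/34196358707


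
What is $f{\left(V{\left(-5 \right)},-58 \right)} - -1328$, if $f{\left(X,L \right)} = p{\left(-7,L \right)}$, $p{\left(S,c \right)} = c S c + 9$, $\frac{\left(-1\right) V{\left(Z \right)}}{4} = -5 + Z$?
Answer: $-22211$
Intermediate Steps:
$V{\left(Z \right)} = 20 - 4 Z$ ($V{\left(Z \right)} = - 4 \left(-5 + Z\right) = 20 - 4 Z$)
$p{\left(S,c \right)} = 9 + S c^{2}$ ($p{\left(S,c \right)} = S c c + 9 = S c^{2} + 9 = 9 + S c^{2}$)
$f{\left(X,L \right)} = 9 - 7 L^{2}$
$f{\left(V{\left(-5 \right)},-58 \right)} - -1328 = \left(9 - 7 \left(-58\right)^{2}\right) - -1328 = \left(9 - 23548\right) + 1328 = -23539 + 1328 = -22211$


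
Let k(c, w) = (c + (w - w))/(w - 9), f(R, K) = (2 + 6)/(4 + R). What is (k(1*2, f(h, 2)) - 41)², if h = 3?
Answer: 5148361/3025 ≈ 1701.9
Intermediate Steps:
f(R, K) = 8/(4 + R)
k(c, w) = c/(-9 + w) (k(c, w) = (c + 0)/(-9 + w) = c/(-9 + w))
(k(1*2, f(h, 2)) - 41)² = ((1*2)/(-9 + 8/(4 + 3)) - 41)² = (2/(-9 + 8/7) - 41)² = (2/(-55/7) - 41)² = (2*(-7/55) - 41)² = (-14/55 - 41)² = (-2269/55)² = 5148361/3025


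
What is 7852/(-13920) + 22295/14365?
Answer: 759817/769080 ≈ 0.98796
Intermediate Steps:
7852/(-13920) + 22295/14365 = 7852*(-1/13920) + 22295*(1/14365) = -1963/3480 + 343/221 = 759817/769080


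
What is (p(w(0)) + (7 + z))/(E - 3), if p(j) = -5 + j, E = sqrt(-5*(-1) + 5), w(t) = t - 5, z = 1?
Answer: -6 - 2*sqrt(10) ≈ -12.325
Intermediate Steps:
w(t) = -5 + t
E = sqrt(10) (E = sqrt(5 + 5) = sqrt(10) ≈ 3.1623)
(p(w(0)) + (7 + z))/(E - 3) = ((-5 + (-5 + 0)) + (7 + 1))/(sqrt(10) - 3) = ((-5 - 5) + 8)/(-3 + sqrt(10)) = (-10 + 8)/(-3 + sqrt(10)) = -2/(-3 + sqrt(10))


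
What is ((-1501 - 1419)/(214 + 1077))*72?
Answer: -210240/1291 ≈ -162.85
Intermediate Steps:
((-1501 - 1419)/(214 + 1077))*72 = -2920/1291*72 = -210240/1291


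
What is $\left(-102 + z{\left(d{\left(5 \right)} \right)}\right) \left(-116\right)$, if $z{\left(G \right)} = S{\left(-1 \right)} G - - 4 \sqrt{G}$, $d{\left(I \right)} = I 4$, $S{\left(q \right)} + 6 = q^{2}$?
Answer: $23432 - 928 \sqrt{5} \approx 21357.0$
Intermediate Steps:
$S{\left(q \right)} = -6 + q^{2}$
$d{\left(I \right)} = 4 I$
$z{\left(G \right)} = - 5 G + 4 \sqrt{G}$ ($z{\left(G \right)} = \left(-6 + \left(-1\right)^{2}\right) G - - 4 \sqrt{G} = \left(-6 + 1\right) G + 4 \sqrt{G} = - 5 G + 4 \sqrt{G}$)
$\left(-102 + z{\left(d{\left(5 \right)} \right)}\right) \left(-116\right) = \left(-102 + \left(- 5 \cdot 4 \cdot 5 + 4 \sqrt{4 \cdot 5}\right)\right) \left(-116\right) = \left(-102 + \left(\left(-5\right) 20 + 4 \sqrt{20}\right)\right) \left(-116\right) = \left(-102 - \left(100 - 4 \cdot 2 \sqrt{5}\right)\right) \left(-116\right) = \left(-102 - \left(100 - 8 \sqrt{5}\right)\right) \left(-116\right) = \left(-202 + 8 \sqrt{5}\right) \left(-116\right) = 23432 - 928 \sqrt{5}$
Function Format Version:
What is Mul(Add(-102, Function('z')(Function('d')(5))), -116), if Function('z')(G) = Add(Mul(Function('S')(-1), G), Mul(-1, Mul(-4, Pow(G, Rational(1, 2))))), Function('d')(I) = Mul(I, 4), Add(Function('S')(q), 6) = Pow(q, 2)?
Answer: Add(23432, Mul(-928, Pow(5, Rational(1, 2)))) ≈ 21357.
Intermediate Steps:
Function('S')(q) = Add(-6, Pow(q, 2))
Function('d')(I) = Mul(4, I)
Function('z')(G) = Add(Mul(-5, G), Mul(4, Pow(G, Rational(1, 2)))) (Function('z')(G) = Add(Mul(Add(-6, Pow(-1, 2)), G), Mul(-1, Mul(-4, Pow(G, Rational(1, 2))))) = Add(Mul(Add(-6, 1), G), Mul(4, Pow(G, Rational(1, 2)))) = Add(Mul(-5, G), Mul(4, Pow(G, Rational(1, 2)))))
Mul(Add(-102, Function('z')(Function('d')(5))), -116) = Mul(Add(-102, Add(Mul(-5, Mul(4, 5)), Mul(4, Pow(Mul(4, 5), Rational(1, 2))))), -116) = Mul(Add(-102, Add(Mul(-5, 20), Mul(4, Pow(20, Rational(1, 2))))), -116) = Mul(Add(-102, Add(-100, Mul(4, Mul(2, Pow(5, Rational(1, 2)))))), -116) = Mul(Add(-102, Add(-100, Mul(8, Pow(5, Rational(1, 2))))), -116) = Mul(Add(-202, Mul(8, Pow(5, Rational(1, 2)))), -116) = Add(23432, Mul(-928, Pow(5, Rational(1, 2))))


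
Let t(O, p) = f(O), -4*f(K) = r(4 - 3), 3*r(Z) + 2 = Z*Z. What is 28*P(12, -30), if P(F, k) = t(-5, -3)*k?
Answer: -70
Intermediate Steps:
r(Z) = -⅔ + Z²/3 (r(Z) = -⅔ + (Z*Z)/3 = -⅔ + Z²/3)
f(K) = 1/12 (f(K) = -(-⅔ + (4 - 3)²/3)/4 = -(-⅔ + (⅓)*1²)/4 = -(-⅔ + (⅓)*1)/4 = -(-⅔ + ⅓)/4 = -¼*(-⅓) = 1/12)
t(O, p) = 1/12
P(F, k) = k/12
28*P(12, -30) = 28*((1/12)*(-30)) = 28*(-5/2) = -70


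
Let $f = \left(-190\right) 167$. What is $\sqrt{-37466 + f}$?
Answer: $2 i \sqrt{17299} \approx 263.05 i$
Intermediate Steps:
$f = -31730$
$\sqrt{-37466 + f} = \sqrt{-37466 - 31730} = \sqrt{-69196} = 2 i \sqrt{17299}$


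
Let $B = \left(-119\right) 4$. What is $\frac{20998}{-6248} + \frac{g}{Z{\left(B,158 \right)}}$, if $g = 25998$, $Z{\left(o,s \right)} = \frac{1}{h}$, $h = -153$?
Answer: $- \frac{12426326555}{3124} \approx -3.9777 \cdot 10^{6}$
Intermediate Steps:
$B = -476$
$Z{\left(o,s \right)} = - \frac{1}{153}$ ($Z{\left(o,s \right)} = \frac{1}{-153} = - \frac{1}{153}$)
$\frac{20998}{-6248} + \frac{g}{Z{\left(B,158 \right)}} = \frac{20998}{-6248} + \frac{25998}{- \frac{1}{153}} = 20998 \left(- \frac{1}{6248}\right) + 25998 \left(-153\right) = - \frac{10499}{3124} - 3977694 = - \frac{12426326555}{3124}$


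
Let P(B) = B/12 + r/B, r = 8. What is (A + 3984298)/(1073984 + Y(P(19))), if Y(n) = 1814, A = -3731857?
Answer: 252441/1075798 ≈ 0.23465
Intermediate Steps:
P(B) = 8/B + B/12 (P(B) = B/12 + 8/B = 8/B + B/12)
(A + 3984298)/(1073984 + Y(P(19))) = (-3731857 + 3984298)/(1073984 + 1814) = 252441/1075798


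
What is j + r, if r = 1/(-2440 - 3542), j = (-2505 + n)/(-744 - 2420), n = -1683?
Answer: 6262363/4731762 ≈ 1.3235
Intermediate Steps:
j = 1047/791 (j = (-2505 - 1683)/(-744 - 2420) = -4188/(-3164) = -4188*(-1/3164) = 1047/791 ≈ 1.3236)
r = -1/5982 (r = 1/(-5982) = -1/5982 ≈ -0.00016717)
j + r = 1047/791 - 1/5982 = 6262363/4731762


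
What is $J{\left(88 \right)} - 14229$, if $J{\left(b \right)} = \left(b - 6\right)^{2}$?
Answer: $-7505$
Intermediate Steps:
$J{\left(b \right)} = \left(-6 + b\right)^{2}$
$J{\left(88 \right)} - 14229 = \left(-6 + 88\right)^{2} - 14229 = 82^{2} - 14229 = 6724 - 14229 = -7505$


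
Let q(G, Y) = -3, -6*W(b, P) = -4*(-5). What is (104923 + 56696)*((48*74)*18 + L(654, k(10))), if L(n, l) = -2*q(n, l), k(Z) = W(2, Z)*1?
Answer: 10334242098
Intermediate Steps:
W(b, P) = -10/3 (W(b, P) = -(-2)*(-5)/3 = -⅙*20 = -10/3)
k(Z) = -10/3 (k(Z) = -10/3*1 = -10/3)
L(n, l) = 6 (L(n, l) = -2*(-3) = 6)
(104923 + 56696)*((48*74)*18 + L(654, k(10))) = (104923 + 56696)*((48*74)*18 + 6) = 161619*(3552*18 + 6) = 161619*(63936 + 6) = 161619*63942 = 10334242098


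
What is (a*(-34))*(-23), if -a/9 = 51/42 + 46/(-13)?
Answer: 1488537/91 ≈ 16358.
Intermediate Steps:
a = 3807/182 (a = -9*(51/42 + 46/(-13)) = -9*(51*(1/42) + 46*(-1/13)) = -9*(17/14 - 46/13) = -9*(-423/182) = 3807/182 ≈ 20.918)
(a*(-34))*(-23) = ((3807/182)*(-34))*(-23) = -64719/91*(-23) = 1488537/91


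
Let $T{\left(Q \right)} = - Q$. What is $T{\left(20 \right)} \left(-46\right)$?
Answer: $920$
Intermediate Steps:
$T{\left(20 \right)} \left(-46\right) = \left(-1\right) 20 \left(-46\right) = \left(-20\right) \left(-46\right) = 920$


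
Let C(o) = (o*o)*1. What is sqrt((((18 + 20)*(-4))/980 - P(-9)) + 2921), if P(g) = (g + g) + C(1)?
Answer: 2*sqrt(899715)/35 ≈ 54.202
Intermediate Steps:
C(o) = o**2 (C(o) = o**2*1 = o**2)
P(g) = 1 + 2*g (P(g) = (g + g) + 1**2 = 2*g + 1 = 1 + 2*g)
sqrt((((18 + 20)*(-4))/980 - P(-9)) + 2921) = sqrt((((18 + 20)*(-4))/980 - (1 + 2*(-9))) + 2921) = sqrt(((38*(-4))*(1/980) - (1 - 18)) + 2921) = sqrt((-152*1/980 - 1*(-17)) + 2921) = sqrt((-38/245 + 17) + 2921) = sqrt(4127/245 + 2921) = sqrt(719772/245) = 2*sqrt(899715)/35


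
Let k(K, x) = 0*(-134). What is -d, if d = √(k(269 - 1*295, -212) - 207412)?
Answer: -2*I*√51853 ≈ -455.43*I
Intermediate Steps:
k(K, x) = 0
d = 2*I*√51853 (d = √(0 - 207412) = √(-207412) = 2*I*√51853 ≈ 455.43*I)
-d = -2*I*√51853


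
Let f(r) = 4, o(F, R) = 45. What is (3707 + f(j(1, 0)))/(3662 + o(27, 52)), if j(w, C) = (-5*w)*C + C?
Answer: 3711/3707 ≈ 1.0011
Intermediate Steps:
j(w, C) = C - 5*C*w (j(w, C) = -5*C*w + C = C - 5*C*w)
(3707 + f(j(1, 0)))/(3662 + o(27, 52)) = (3707 + 4)/(3662 + 45) = 3711/3707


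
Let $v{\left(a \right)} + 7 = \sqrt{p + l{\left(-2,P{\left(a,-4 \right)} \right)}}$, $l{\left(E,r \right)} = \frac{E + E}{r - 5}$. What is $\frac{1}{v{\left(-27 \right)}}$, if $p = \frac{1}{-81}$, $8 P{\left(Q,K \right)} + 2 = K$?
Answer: $- \frac{13041}{90014} - \frac{9 \sqrt{29279}}{90014} \approx -0.16199$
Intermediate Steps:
$P{\left(Q,K \right)} = - \frac{1}{4} + \frac{K}{8}$
$l{\left(E,r \right)} = \frac{2 E}{-5 + r}$
$p = - \frac{1}{81} \approx -0.012346$
$v{\left(a \right)} = -7 + \frac{\sqrt{29279}}{207}$ ($v{\left(a \right)} = -7 + \sqrt{- \frac{1}{81} + 2 \left(-2\right) \frac{1}{-5 + \left(- \frac{1}{4} + \frac{1}{8} \left(-4\right)\right)}} = -7 + \sqrt{- \frac{1}{81} + 2 \left(-2\right) \frac{1}{-5 - \frac{3}{4}}} = -7 + \sqrt{- \frac{1}{81} + 2 \left(-2\right) \frac{1}{- \frac{23}{4}}} = -7 + \sqrt{- \frac{1}{81} + 2 \left(-2\right) \left(- \frac{4}{23}\right)} = -7 + \sqrt{- \frac{1}{81} + \frac{16}{23}} = -7 + \sqrt{\frac{1273}{1863}} = -7 + \frac{\sqrt{29279}}{207}$)
$\frac{1}{v{\left(-27 \right)}} = \frac{1}{-7 + \frac{\sqrt{29279}}{207}}$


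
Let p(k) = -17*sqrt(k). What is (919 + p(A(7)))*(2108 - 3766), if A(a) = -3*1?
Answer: -1523702 + 28186*I*sqrt(3) ≈ -1.5237e+6 + 48820.0*I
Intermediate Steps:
A(a) = -3
(919 + p(A(7)))*(2108 - 3766) = (919 - 17*I*sqrt(3))*(2108 - 3766) = (919 - 17*I*sqrt(3))*(-1658) = -1523702 + 28186*I*sqrt(3)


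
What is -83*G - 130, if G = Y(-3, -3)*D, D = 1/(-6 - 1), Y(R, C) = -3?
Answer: -1159/7 ≈ -165.57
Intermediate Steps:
D = -⅐ (D = 1/(-7) = -⅐ ≈ -0.14286)
G = 3/7 (G = -3*(-⅐) = 3/7 ≈ 0.42857)
-83*G - 130 = -83*3/7 - 130 = -249/7 - 130 = -1159/7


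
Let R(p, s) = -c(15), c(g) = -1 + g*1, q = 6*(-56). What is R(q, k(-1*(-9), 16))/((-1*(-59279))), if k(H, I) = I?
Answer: -14/59279 ≈ -0.00023617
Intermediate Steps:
q = -336
c(g) = -1 + g
R(p, s) = -14 (R(p, s) = -(-1 + 15) = -1*14 = -14)
R(q, k(-1*(-9), 16))/((-1*(-59279))) = -14/((-1*(-59279))) = -14/59279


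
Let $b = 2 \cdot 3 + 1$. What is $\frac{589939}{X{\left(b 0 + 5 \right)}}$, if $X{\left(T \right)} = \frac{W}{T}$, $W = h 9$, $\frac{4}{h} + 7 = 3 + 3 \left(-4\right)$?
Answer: $- \frac{11798780}{9} \approx -1.311 \cdot 10^{6}$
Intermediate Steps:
$h = - \frac{1}{4}$ ($h = \frac{4}{-7 + \left(3 + 3 \left(-4\right)\right)} = \frac{4}{-7 + \left(3 - 12\right)} = \frac{4}{-7 - 9} = \frac{4}{-16} = 4 \left(- \frac{1}{16}\right) = - \frac{1}{4} \approx -0.25$)
$b = 7$ ($b = 6 + 1 = 7$)
$W = - \frac{9}{4}$ ($W = \left(- \frac{1}{4}\right) 9 = - \frac{9}{4} \approx -2.25$)
$X{\left(T \right)} = - \frac{9}{4 T}$
$\frac{589939}{X{\left(b 0 + 5 \right)}} = \frac{589939}{\left(- \frac{9}{4}\right) \frac{1}{7 \cdot 0 + 5}} = \frac{589939}{\left(- \frac{9}{4}\right) \frac{1}{0 + 5}} = \frac{589939}{\left(- \frac{9}{4}\right) \frac{1}{5}} = \frac{589939}{- \frac{9}{20}} = 589939 \left(- \frac{20}{9}\right) = - \frac{11798780}{9}$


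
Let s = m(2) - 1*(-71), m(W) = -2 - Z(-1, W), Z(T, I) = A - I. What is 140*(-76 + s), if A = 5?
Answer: -1400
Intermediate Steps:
Z(T, I) = 5 - I
m(W) = -7 + W (m(W) = -2 - (5 - W) = -2 + (-5 + W) = -7 + W)
s = 66 (s = (-7 + 2) - 1*(-71) = -5 + 71 = 66)
140*(-76 + s) = 140*(-76 + 66) = 140*(-10) = -1400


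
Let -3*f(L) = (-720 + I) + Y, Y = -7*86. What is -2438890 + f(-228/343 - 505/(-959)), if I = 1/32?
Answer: -78030379/32 ≈ -2.4384e+6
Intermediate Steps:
I = 1/32 ≈ 0.031250
Y = -602
f(L) = 14101/32 (f(L) = -((-720 + 1/32) - 602)/3 = -(-23039/32 - 602)/3 = -⅓*(-42303/32) = 14101/32)
-2438890 + f(-228/343 - 505/(-959)) = -2438890 + 14101/32 = -78030379/32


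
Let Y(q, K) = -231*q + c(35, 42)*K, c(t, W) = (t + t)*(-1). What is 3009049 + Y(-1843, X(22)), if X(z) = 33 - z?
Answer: 3434012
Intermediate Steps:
c(t, W) = -2*t (c(t, W) = (2*t)*(-1) = -2*t)
Y(q, K) = -231*q - 70*K (Y(q, K) = -231*q + (-2*35)*K = -231*q - 70*K)
3009049 + Y(-1843, X(22)) = 3009049 + (-231*(-1843) - 70*(33 - 1*22)) = 3009049 + (425733 - 70*(33 - 22)) = 3009049 + (425733 - 70*11) = 3009049 + (425733 - 770) = 3009049 + 424963 = 3434012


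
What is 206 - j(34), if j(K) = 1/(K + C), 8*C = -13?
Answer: 53346/259 ≈ 205.97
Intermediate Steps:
C = -13/8 (C = (⅛)*(-13) = -13/8 ≈ -1.6250)
j(K) = 1/(-13/8 + K) (j(K) = 1/(K - 13/8) = 1/(-13/8 + K))
206 - j(34) = 206 - 8/(-13 + 8*34) = 206 - 8/(-13 + 272) = 206 - 8/259 = 53346/259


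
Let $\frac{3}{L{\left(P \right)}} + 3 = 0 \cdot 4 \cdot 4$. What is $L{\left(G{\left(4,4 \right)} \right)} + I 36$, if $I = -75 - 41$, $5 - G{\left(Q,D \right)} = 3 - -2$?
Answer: $-4177$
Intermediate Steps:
$G{\left(Q,D \right)} = 0$ ($G{\left(Q,D \right)} = 5 - \left(3 - -2\right) = 5 - \left(3 + 2\right) = 5 - 5 = 0$)
$L{\left(P \right)} = -1$ ($L{\left(P \right)} = \frac{3}{-3 + 0 \cdot 4 \cdot 4} = \frac{3}{-3 + 0 \cdot 4} = \frac{3}{-3 + 0} = \frac{3}{-3} = 3 \left(- \frac{1}{3}\right) = -1$)
$I = -116$ ($I = -75 - 41 = -116$)
$L{\left(G{\left(4,4 \right)} \right)} + I 36 = -1 - 4176 = -4177$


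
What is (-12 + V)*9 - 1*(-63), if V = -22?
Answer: -243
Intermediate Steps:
(-12 + V)*9 - 1*(-63) = (-12 - 22)*9 - 1*(-63) = -34*9 + 63 = -306 + 63 = -243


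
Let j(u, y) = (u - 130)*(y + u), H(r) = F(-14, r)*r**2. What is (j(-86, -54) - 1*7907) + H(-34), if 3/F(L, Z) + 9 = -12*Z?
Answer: 2971445/133 ≈ 22342.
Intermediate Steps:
F(L, Z) = 3/(-9 - 12*Z)
H(r) = -r**2/(3 + 4*r) (H(r) = (-1/(3 + 4*r))*r**2 = -r**2/(3 + 4*r))
j(u, y) = (-130 + u)*(u + y)
(j(-86, -54) - 1*7907) + H(-34) = (((-86)**2 - 130*(-86) - 130*(-54) - 86*(-54)) - 1*7907) - 1*(-34)**2/(3 + 4*(-34)) = ((7396 + 11180 + 7020 + 4644) - 7907) - 1*1156/(3 - 136) = (30240 - 7907) - 1*1156/(-133) = 22333 - 1*1156*(-1/133) = 22333 + 1156/133 = 2971445/133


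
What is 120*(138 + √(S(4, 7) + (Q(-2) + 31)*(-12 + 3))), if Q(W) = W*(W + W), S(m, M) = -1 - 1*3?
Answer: 16560 + 120*I*√355 ≈ 16560.0 + 2261.0*I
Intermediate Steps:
S(m, M) = -4 (S(m, M) = -1 - 3 = -4)
Q(W) = 2*W² (Q(W) = W*(2*W) = 2*W²)
120*(138 + √(S(4, 7) + (Q(-2) + 31)*(-12 + 3))) = 120*(138 + √(-4 + (2*(-2)² + 31)*(-12 + 3))) = 120*(138 + √(-4 + (2*4 + 31)*(-9))) = 120*(138 + √(-4 + (8 + 31)*(-9))) = 120*(138 + √(-4 + 39*(-9))) = 120*(138 + √(-4 - 351)) = 120*(138 + √(-355)) = 120*(138 + I*√355) = 16560 + 120*I*√355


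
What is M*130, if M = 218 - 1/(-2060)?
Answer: 5838053/206 ≈ 28340.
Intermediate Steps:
M = 449081/2060 (M = 218 - 1*(-1/2060) = 218 + 1/2060 = 449081/2060 ≈ 218.00)
M*130 = (449081/2060)*130 = 5838053/206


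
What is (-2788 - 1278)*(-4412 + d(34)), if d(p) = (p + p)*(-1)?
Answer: 18215680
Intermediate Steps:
d(p) = -2*p (d(p) = (2*p)*(-1) = -2*p)
(-2788 - 1278)*(-4412 + d(34)) = (-2788 - 1278)*(-4412 - 2*34) = -4066*(-4412 - 68) = -4066*(-4480) = 18215680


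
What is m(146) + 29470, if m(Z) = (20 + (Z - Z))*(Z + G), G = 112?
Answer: 34630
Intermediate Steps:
m(Z) = 2240 + 20*Z (m(Z) = (20 + (Z - Z))*(Z + 112) = (20 + 0)*(112 + Z) = 20*(112 + Z) = 2240 + 20*Z)
m(146) + 29470 = (2240 + 20*146) + 29470 = (2240 + 2920) + 29470 = 5160 + 29470 = 34630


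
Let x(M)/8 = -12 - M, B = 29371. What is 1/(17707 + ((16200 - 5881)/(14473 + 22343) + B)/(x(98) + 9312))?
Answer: 310432512/5497909823039 ≈ 5.6464e-5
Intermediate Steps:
x(M) = -96 - 8*M (x(M) = 8*(-12 - M) = -96 - 8*M)
1/(17707 + ((16200 - 5881)/(14473 + 22343) + B)/(x(98) + 9312)) = 1/(17707 + ((16200 - 5881)/(14473 + 22343) + 29371)/((-96 - 8*98) + 9312)) = 1/(17707 + (10319/36816 + 29371)/((-96 - 784) + 9312)) = 1/(17707 + (10319*(1/36816) + 29371)/(-880 + 9312)) = 1/(17707 + (10319/36816 + 29371)/8432) = 1/(17707 + (1081333055/36816)*(1/8432)) = 1/(17707 + 1081333055/310432512) = 1/(5497909823039/310432512) = 310432512/5497909823039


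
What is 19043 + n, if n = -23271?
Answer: -4228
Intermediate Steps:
19043 + n = 19043 - 23271 = -4228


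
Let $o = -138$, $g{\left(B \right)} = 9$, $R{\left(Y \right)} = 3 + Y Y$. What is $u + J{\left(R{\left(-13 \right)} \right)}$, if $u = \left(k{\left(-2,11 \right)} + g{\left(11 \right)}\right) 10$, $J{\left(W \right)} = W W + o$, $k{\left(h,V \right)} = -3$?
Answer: $29506$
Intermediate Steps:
$R{\left(Y \right)} = 3 + Y^{2}$
$J{\left(W \right)} = -138 + W^{2}$ ($J{\left(W \right)} = W W - 138 = W^{2} - 138 = -138 + W^{2}$)
$u = 60$ ($u = \left(-3 + 9\right) 10 = 6 \cdot 10 = 60$)
$u + J{\left(R{\left(-13 \right)} \right)} = 60 - \left(138 - \left(3 + \left(-13\right)^{2}\right)^{2}\right) = 60 - \left(138 - \left(3 + 169\right)^{2}\right) = 60 - \left(138 - 172^{2}\right) = 60 + \left(-138 + 29584\right) = 60 + 29446 = 29506$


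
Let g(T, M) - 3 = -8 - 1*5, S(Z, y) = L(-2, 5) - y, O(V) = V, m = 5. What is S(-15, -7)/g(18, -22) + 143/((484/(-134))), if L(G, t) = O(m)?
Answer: -4487/110 ≈ -40.791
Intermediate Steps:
L(G, t) = 5
S(Z, y) = 5 - y
g(T, M) = -10 (g(T, M) = 3 + (-8 - 1*5) = 3 + (-8 - 5) = 3 - 13 = -10)
S(-15, -7)/g(18, -22) + 143/((484/(-134))) = (5 - 1*(-7))/(-10) + 143/((484/(-134))) = (5 + 7)*(-1/10) + 143/((484*(-1/134))) = 12*(-1/10) + 143/(-242/67) = -6/5 + 143*(-67/242) = -6/5 - 871/22 = -4487/110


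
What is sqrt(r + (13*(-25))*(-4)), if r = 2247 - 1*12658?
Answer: I*sqrt(9111) ≈ 95.452*I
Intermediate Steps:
r = -10411 (r = 2247 - 12658 = -10411)
sqrt(r + (13*(-25))*(-4)) = sqrt(-10411 + (13*(-25))*(-4)) = sqrt(-10411 - 325*(-4)) = sqrt(-10411 + 1300) = sqrt(-9111) = I*sqrt(9111)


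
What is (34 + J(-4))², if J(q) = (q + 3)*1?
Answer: 1089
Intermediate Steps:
J(q) = 3 + q (J(q) = (3 + q)*1 = 3 + q)
(34 + J(-4))² = (34 + (3 - 4))² = (34 - 1)² = 33² = 1089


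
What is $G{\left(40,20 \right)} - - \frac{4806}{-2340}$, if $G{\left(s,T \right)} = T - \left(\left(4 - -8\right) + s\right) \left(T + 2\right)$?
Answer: $- \frac{146387}{130} \approx -1126.1$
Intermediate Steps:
$G{\left(s,T \right)} = T - \left(2 + T\right) \left(12 + s\right)$ ($G{\left(s,T \right)} = T - \left(\left(4 + 8\right) + s\right) \left(2 + T\right) = T - \left(12 + s\right) \left(2 + T\right) = T - \left(2 + T\right) \left(12 + s\right)$)
$G{\left(40,20 \right)} - - \frac{4806}{-2340} = \left(-24 - 220 - 80 - 20 \cdot 40\right) - - \frac{4806}{-2340} = \left(-24 - 220 - 80 - 800\right) - \left(-4806\right) \left(- \frac{1}{2340}\right) = -1124 - \frac{267}{130} = - \frac{146387}{130}$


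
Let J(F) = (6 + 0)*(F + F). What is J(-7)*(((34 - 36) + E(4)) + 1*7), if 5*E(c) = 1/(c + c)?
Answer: -4221/10 ≈ -422.10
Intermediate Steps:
J(F) = 12*F (J(F) = 6*(2*F) = 12*F)
E(c) = 1/(10*c) (E(c) = 1/(5*(c + c)) = 1/(5*((2*c))) = (1/(2*c))/5 = 1/(10*c))
J(-7)*(((34 - 36) + E(4)) + 1*7) = (12*(-7))*(((34 - 36) + (⅒)/4) + 1*7) = -84*((-2 + (⅒)*(¼)) + 7) = -84*((-2 + 1/40) + 7) = -84*(-79/40 + 7) = -84*201/40 = -4221/10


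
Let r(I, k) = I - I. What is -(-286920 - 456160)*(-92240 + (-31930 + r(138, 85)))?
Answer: -92268243600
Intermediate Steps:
r(I, k) = 0
-(-286920 - 456160)*(-92240 + (-31930 + r(138, 85))) = -(-286920 - 456160)*(-92240 + (-31930 + 0)) = -(-743080)*(-92240 - 31930) = -(-743080)*(-124170) = -1*92268243600 = -92268243600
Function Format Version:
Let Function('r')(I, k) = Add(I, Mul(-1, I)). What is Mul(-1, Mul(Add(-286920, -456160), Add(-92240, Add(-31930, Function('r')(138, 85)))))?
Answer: -92268243600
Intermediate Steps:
Function('r')(I, k) = 0
Mul(-1, Mul(Add(-286920, -456160), Add(-92240, Add(-31930, Function('r')(138, 85))))) = Mul(-1, Mul(Add(-286920, -456160), Add(-92240, Add(-31930, 0)))) = Mul(-1, Mul(-743080, Add(-92240, -31930))) = Mul(-1, Mul(-743080, -124170)) = Mul(-1, 92268243600) = -92268243600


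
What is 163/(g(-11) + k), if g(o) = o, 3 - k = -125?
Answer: 163/117 ≈ 1.3932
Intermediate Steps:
k = 128 (k = 3 - 1*(-125) = 3 + 125 = 128)
163/(g(-11) + k) = 163/(-11 + 128) = 163/117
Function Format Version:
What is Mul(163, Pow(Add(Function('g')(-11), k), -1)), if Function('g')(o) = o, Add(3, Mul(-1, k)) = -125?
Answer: Rational(163, 117) ≈ 1.3932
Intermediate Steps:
k = 128 (k = Add(3, Mul(-1, -125)) = Add(3, 125) = 128)
Mul(163, Pow(Add(Function('g')(-11), k), -1)) = Mul(163, Pow(Add(-11, 128), -1)) = Mul(163, Pow(117, -1)) = Mul(163, Rational(1, 117)) = Rational(163, 117)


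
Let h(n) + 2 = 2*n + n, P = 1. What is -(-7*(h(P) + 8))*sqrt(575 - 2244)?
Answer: 63*I*sqrt(1669) ≈ 2573.8*I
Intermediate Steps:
h(n) = -2 + 3*n (h(n) = -2 + (2*n + n) = -2 + 3*n)
-(-7*(h(P) + 8))*sqrt(575 - 2244) = -(-7*((-2 + 3*1) + 8))*sqrt(575 - 2244) = -(-7*((-2 + 3) + 8))*sqrt(-1669) = -(-7*(1 + 8))*I*sqrt(1669) = -(-7*9)*I*sqrt(1669) = -(-63)*I*sqrt(1669) = 63*I*sqrt(1669)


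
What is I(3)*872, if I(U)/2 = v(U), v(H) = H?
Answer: 5232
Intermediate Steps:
I(U) = 2*U
I(3)*872 = (2*3)*872 = 6*872 = 5232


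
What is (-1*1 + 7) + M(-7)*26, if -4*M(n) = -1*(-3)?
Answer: -27/2 ≈ -13.500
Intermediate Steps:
M(n) = -¾ (M(n) = -(-1)*(-3)/4 = -¼*3 = -¾)
(-1*1 + 7) + M(-7)*26 = (-1*1 + 7) - ¾*26 = (-1 + 7) - 39/2 = 6 - 39/2 = -27/2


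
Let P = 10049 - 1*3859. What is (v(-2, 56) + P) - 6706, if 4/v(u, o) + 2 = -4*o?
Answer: -58310/113 ≈ -516.02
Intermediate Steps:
v(u, o) = 4/(-2 - 4*o)
P = 6190 (P = 10049 - 3859 = 6190)
(v(-2, 56) + P) - 6706 = (-2/(1 + 2*56) + 6190) - 6706 = (-2/(1 + 112) + 6190) - 6706 = (-2/113 + 6190) - 6706 = 699468/113 - 6706 = -58310/113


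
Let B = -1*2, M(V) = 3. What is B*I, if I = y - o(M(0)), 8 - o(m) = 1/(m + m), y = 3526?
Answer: -21109/3 ≈ -7036.3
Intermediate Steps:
o(m) = 8 - 1/(2*m) (o(m) = 8 - 1/(m + m) = 8 - 1/(2*m))
B = -2
I = 21109/6 (I = 3526 - (8 - ½/3) = 3526 - (8 - ½*⅓) = 3526 - (8 - ⅙) = 3526 - 1*47/6 = 3526 - 47/6 = 21109/6 ≈ 3518.2)
B*I = -2*21109/6 = -21109/3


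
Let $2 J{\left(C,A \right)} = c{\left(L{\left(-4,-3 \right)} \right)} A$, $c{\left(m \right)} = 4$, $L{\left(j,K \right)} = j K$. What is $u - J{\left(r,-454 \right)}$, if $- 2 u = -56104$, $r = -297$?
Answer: $28960$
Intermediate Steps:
$L{\left(j,K \right)} = K j$
$J{\left(C,A \right)} = 2 A$ ($J{\left(C,A \right)} = \frac{4 A}{2} = 2 A$)
$u = 28052$ ($u = \left(- \frac{1}{2}\right) \left(-56104\right) = 28052$)
$u - J{\left(r,-454 \right)} = 28052 - 2 \left(-454\right) = 28052 - -908 = 28052 + 908 = 28960$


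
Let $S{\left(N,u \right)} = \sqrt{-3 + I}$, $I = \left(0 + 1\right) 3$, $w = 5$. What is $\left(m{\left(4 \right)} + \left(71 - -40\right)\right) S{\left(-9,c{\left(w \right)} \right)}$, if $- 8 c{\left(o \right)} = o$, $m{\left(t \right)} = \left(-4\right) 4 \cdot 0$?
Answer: $0$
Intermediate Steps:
$m{\left(t \right)} = 0$ ($m{\left(t \right)} = \left(-16\right) 0 = 0$)
$I = 3$ ($I = 1 \cdot 3 = 3$)
$c{\left(o \right)} = - \frac{o}{8}$
$S{\left(N,u \right)} = 0$ ($S{\left(N,u \right)} = \sqrt{-3 + 3} = \sqrt{0} = 0$)
$\left(m{\left(4 \right)} + \left(71 - -40\right)\right) S{\left(-9,c{\left(w \right)} \right)} = \left(0 + \left(71 - -40\right)\right) 0 = \left(0 + \left(71 + 40\right)\right) 0 = \left(0 + 111\right) 0 = 111 \cdot 0 = 0$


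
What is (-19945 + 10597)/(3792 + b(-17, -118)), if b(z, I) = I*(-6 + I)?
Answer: -2337/4606 ≈ -0.50738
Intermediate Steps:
(-19945 + 10597)/(3792 + b(-17, -118)) = (-19945 + 10597)/(3792 - 118*(-6 - 118)) = -9348/(3792 - 118*(-124)) = -9348/(3792 + 14632) = -9348/18424 = -9348*1/18424 = -2337/4606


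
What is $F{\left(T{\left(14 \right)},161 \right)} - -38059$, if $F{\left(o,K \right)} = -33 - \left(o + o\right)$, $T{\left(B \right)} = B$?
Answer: $37998$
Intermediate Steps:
$F{\left(o,K \right)} = -33 - 2 o$
$F{\left(T{\left(14 \right)},161 \right)} - -38059 = \left(-33 - 28\right) - -38059 = \left(-33 - 28\right) + 38059 = -61 + 38059 = 37998$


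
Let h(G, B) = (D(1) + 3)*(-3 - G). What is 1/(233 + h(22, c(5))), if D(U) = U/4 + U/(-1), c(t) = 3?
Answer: 4/707 ≈ 0.0056577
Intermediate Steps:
D(U) = -3*U/4 (D(U) = U*(1/4) + U*(-1) = U/4 - U = -3*U/4)
h(G, B) = -27/4 - 9*G/4 (h(G, B) = (-3/4*1 + 3)*(-3 - G) = (-3/4 + 3)*(-3 - G) = 9*(-3 - G)/4 = -27/4 - 9*G/4)
1/(233 + h(22, c(5))) = 1/(233 + (-27/4 - 9/4*22)) = 1/(233 + (-27/4 - 99/2)) = 1/(233 - 225/4) = 1/(707/4) = 4/707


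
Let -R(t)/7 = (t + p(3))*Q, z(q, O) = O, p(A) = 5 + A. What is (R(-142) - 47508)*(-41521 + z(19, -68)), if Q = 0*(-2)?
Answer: 1975810212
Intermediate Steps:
Q = 0
R(t) = 0 (R(t) = -7*(t + (5 + 3))*0 = -7*(t + 8)*0 = -7*(8 + t)*0 = -7*0 = 0)
(R(-142) - 47508)*(-41521 + z(19, -68)) = (0 - 47508)*(-41521 - 68) = -47508*(-41589) = 1975810212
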